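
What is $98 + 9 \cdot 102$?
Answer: $1016$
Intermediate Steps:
$98 + 9 \cdot 102 = 98 + 918 = 1016$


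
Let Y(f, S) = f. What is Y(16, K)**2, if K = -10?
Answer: 256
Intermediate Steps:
Y(16, K)**2 = 16**2 = 256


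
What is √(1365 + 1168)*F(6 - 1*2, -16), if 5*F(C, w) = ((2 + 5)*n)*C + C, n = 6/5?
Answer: 188*√2533/25 ≈ 378.47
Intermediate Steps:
n = 6/5 (n = 6*(⅕) = 6/5 ≈ 1.2000)
F(C, w) = 47*C/25 (F(C, w) = (((2 + 5)*(6/5))*C + C)/5 = ((7*(6/5))*C + C)/5 = (42*C/5 + C)/5 = (47*C/5)/5 = 47*C/25)
√(1365 + 1168)*F(6 - 1*2, -16) = √(1365 + 1168)*(47*(6 - 1*2)/25) = √2533*(47*(6 - 2)/25) = √2533*((47/25)*4) = √2533*(188/25) = 188*√2533/25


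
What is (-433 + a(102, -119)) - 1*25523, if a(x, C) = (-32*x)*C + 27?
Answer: 362487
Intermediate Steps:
a(x, C) = 27 - 32*C*x (a(x, C) = -32*C*x + 27 = 27 - 32*C*x)
(-433 + a(102, -119)) - 1*25523 = (-433 + (27 - 32*(-119)*102)) - 1*25523 = (-433 + (27 + 388416)) - 25523 = (-433 + 388443) - 25523 = 388010 - 25523 = 362487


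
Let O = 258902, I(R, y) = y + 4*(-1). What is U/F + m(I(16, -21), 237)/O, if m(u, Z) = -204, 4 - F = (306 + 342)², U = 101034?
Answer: -6560891067/27178237450 ≈ -0.24140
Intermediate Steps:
I(R, y) = -4 + y (I(R, y) = y - 4 = -4 + y)
F = -419900 (F = 4 - (306 + 342)² = 4 - 1*648² = 4 - 1*419904 = 4 - 419904 = -419900)
U/F + m(I(16, -21), 237)/O = 101034/(-419900) - 204/258902 = 101034*(-1/419900) - 204*1/258902 = -50517/209950 - 102/129451 = -6560891067/27178237450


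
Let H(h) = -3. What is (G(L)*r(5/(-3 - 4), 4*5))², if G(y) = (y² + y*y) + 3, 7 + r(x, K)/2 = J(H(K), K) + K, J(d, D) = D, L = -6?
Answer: 24502500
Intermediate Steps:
r(x, K) = -14 + 4*K (r(x, K) = -14 + 2*(K + K) = -14 + 2*(2*K) = -14 + 4*K)
G(y) = 3 + 2*y² (G(y) = (y² + y²) + 3 = 2*y² + 3 = 3 + 2*y²)
(G(L)*r(5/(-3 - 4), 4*5))² = ((3 + 2*(-6)²)*(-14 + 4*(4*5)))² = ((3 + 2*36)*(-14 + 4*20))² = ((3 + 72)*(-14 + 80))² = (75*66)² = 4950² = 24502500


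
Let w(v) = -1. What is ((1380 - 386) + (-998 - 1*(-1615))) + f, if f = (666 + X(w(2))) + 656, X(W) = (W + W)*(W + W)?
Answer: 2937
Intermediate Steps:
X(W) = 4*W**2 (X(W) = (2*W)*(2*W) = 4*W**2)
f = 1326 (f = (666 + 4*(-1)**2) + 656 = (666 + 4*1) + 656 = (666 + 4) + 656 = 670 + 656 = 1326)
((1380 - 386) + (-998 - 1*(-1615))) + f = ((1380 - 386) + (-998 - 1*(-1615))) + 1326 = (994 + (-998 + 1615)) + 1326 = (994 + 617) + 1326 = 1611 + 1326 = 2937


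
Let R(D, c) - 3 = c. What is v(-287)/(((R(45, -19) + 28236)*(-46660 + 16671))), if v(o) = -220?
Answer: 11/42314479 ≈ 2.5996e-7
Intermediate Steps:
R(D, c) = 3 + c
v(-287)/(((R(45, -19) + 28236)*(-46660 + 16671))) = -220*1/((-46660 + 16671)*((3 - 19) + 28236)) = -220*(-1/(29989*(-16 + 28236))) = -220/(28220*(-29989)) = -220/(-846289580) = -220*(-1/846289580) = 11/42314479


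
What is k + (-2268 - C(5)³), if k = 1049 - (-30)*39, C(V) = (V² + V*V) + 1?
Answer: -132700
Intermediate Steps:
C(V) = 1 + 2*V² (C(V) = (V² + V²) + 1 = 2*V² + 1 = 1 + 2*V²)
k = 2219 (k = 1049 - 1*(-1170) = 1049 + 1170 = 2219)
k + (-2268 - C(5)³) = 2219 + (-2268 - (1 + 2*5²)³) = 2219 + (-2268 - (1 + 2*25)³) = 2219 + (-2268 - (1 + 50)³) = 2219 + (-2268 - 1*51³) = 2219 + (-2268 - 1*132651) = 2219 + (-2268 - 132651) = 2219 - 134919 = -132700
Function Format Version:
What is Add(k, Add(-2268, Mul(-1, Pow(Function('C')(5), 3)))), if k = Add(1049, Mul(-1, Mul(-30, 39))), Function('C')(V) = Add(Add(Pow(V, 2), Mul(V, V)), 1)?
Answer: -132700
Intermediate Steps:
Function('C')(V) = Add(1, Mul(2, Pow(V, 2))) (Function('C')(V) = Add(Add(Pow(V, 2), Pow(V, 2)), 1) = Add(Mul(2, Pow(V, 2)), 1) = Add(1, Mul(2, Pow(V, 2))))
k = 2219 (k = Add(1049, Mul(-1, -1170)) = Add(1049, 1170) = 2219)
Add(k, Add(-2268, Mul(-1, Pow(Function('C')(5), 3)))) = Add(2219, Add(-2268, Mul(-1, Pow(Add(1, Mul(2, Pow(5, 2))), 3)))) = Add(2219, Add(-2268, Mul(-1, Pow(Add(1, Mul(2, 25)), 3)))) = Add(2219, Add(-2268, Mul(-1, Pow(Add(1, 50), 3)))) = Add(2219, Add(-2268, Mul(-1, Pow(51, 3)))) = Add(2219, Add(-2268, Mul(-1, 132651))) = Add(2219, Add(-2268, -132651)) = Add(2219, -134919) = -132700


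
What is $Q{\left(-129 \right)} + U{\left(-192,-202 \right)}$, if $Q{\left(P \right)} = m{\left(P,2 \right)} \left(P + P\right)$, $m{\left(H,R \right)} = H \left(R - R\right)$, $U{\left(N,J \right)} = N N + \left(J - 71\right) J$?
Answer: $92010$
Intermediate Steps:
$U{\left(N,J \right)} = N^{2} + J \left(-71 + J\right)$ ($U{\left(N,J \right)} = N^{2} + \left(-71 + J\right) J = N^{2} + J \left(-71 + J\right)$)
$m{\left(H,R \right)} = 0$ ($m{\left(H,R \right)} = H 0 = 0$)
$Q{\left(P \right)} = 0$ ($Q{\left(P \right)} = 0 \left(P + P\right) = 0 \cdot 2 P = 0$)
$Q{\left(-129 \right)} + U{\left(-192,-202 \right)} = 0 + \left(\left(-202\right)^{2} + \left(-192\right)^{2} - -14342\right) = 0 + \left(40804 + 36864 + 14342\right) = 0 + 92010 = 92010$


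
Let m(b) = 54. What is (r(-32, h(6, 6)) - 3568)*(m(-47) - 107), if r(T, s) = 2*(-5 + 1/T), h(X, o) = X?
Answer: 3034197/16 ≈ 1.8964e+5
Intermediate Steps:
r(T, s) = -10 + 2/T
(r(-32, h(6, 6)) - 3568)*(m(-47) - 107) = ((-10 + 2/(-32)) - 3568)*(54 - 107) = ((-10 + 2*(-1/32)) - 3568)*(-53) = ((-10 - 1/16) - 3568)*(-53) = (-161/16 - 3568)*(-53) = -57249/16*(-53) = 3034197/16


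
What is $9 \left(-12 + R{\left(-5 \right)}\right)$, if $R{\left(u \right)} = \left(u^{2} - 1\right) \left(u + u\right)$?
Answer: $-2268$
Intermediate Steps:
$R{\left(u \right)} = 2 u \left(-1 + u^{2}\right)$ ($R{\left(u \right)} = \left(-1 + u^{2}\right) 2 u = 2 u \left(-1 + u^{2}\right)$)
$9 \left(-12 + R{\left(-5 \right)}\right) = 9 \left(-12 + 2 \left(-5\right) \left(-1 + \left(-5\right)^{2}\right)\right) = 9 \left(-12 + 2 \left(-5\right) \left(-1 + 25\right)\right) = 9 \left(-12 + 2 \left(-5\right) 24\right) = 9 \left(-12 - 240\right) = 9 \left(-252\right) = -2268$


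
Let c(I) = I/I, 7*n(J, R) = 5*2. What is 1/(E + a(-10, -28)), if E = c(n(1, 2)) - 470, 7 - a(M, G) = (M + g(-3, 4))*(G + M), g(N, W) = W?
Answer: -1/690 ≈ -0.0014493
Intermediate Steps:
n(J, R) = 10/7 (n(J, R) = (5*2)/7 = (⅐)*10 = 10/7)
c(I) = 1
a(M, G) = 7 - (4 + M)*(G + M) (a(M, G) = 7 - (M + 4)*(G + M) = 7 - (4 + M)*(G + M))
E = -469 (E = 1 - 470 = -469)
1/(E + a(-10, -28)) = 1/(-469 + (7 - 1*(-10)² - 4*(-28) - 4*(-10) - 1*(-28)*(-10))) = 1/(-469 + (7 - 1*100 + 112 + 40 - 280)) = 1/(-469 + (7 - 100 + 112 + 40 - 280)) = 1/(-469 - 221) = 1/(-690) = -1/690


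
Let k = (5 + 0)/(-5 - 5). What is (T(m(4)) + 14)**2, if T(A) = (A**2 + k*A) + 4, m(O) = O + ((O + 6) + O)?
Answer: 110889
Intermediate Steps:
k = -1/2 (k = 5/(-10) = 5*(-1/10) = -1/2 ≈ -0.50000)
m(O) = 6 + 3*O (m(O) = O + ((6 + O) + O) = O + (6 + 2*O) = 6 + 3*O)
T(A) = 4 + A**2 - A/2 (T(A) = (A**2 - A/2) + 4 = 4 + A**2 - A/2)
(T(m(4)) + 14)**2 = ((4 + (6 + 3*4)**2 - (6 + 3*4)/2) + 14)**2 = ((4 + (6 + 12)**2 - (6 + 12)/2) + 14)**2 = ((4 + 18**2 - 1/2*18) + 14)**2 = ((4 + 324 - 9) + 14)**2 = (319 + 14)**2 = 333**2 = 110889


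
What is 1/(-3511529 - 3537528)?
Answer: -1/7049057 ≈ -1.4186e-7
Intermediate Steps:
1/(-3511529 - 3537528) = 1/(-7049057) = -1/7049057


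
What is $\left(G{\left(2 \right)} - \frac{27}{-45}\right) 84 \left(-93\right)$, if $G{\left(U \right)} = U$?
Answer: $- \frac{101556}{5} \approx -20311.0$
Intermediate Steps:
$\left(G{\left(2 \right)} - \frac{27}{-45}\right) 84 \left(-93\right) = \left(2 - \frac{27}{-45}\right) 84 \left(-93\right) = \left(2 - - \frac{3}{5}\right) 84 \left(-93\right) = \left(2 + \frac{3}{5}\right) 84 \left(-93\right) = \frac{13}{5} \cdot 84 \left(-93\right) = \frac{1092}{5} \left(-93\right) = - \frac{101556}{5}$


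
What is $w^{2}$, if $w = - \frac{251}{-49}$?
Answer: $\frac{63001}{2401} \approx 26.239$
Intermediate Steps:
$w = \frac{251}{49}$ ($w = \left(-251\right) \left(- \frac{1}{49}\right) = \frac{251}{49} \approx 5.1225$)
$w^{2} = \left(\frac{251}{49}\right)^{2} = \frac{63001}{2401}$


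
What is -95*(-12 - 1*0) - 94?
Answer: 1046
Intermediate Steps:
-95*(-12 - 1*0) - 94 = -95*(-12 + 0) - 94 = -95*(-12) - 94 = 1140 - 94 = 1046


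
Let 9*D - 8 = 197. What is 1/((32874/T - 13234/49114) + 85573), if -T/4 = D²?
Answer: 158770450/13583905927467 ≈ 1.1688e-5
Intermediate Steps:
D = 205/9 (D = 8/9 + (⅑)*197 = 8/9 + 197/9 = 205/9 ≈ 22.778)
T = -168100/81 (T = -4*(205/9)² = -4*42025/81 = -168100/81 ≈ -2075.3)
1/((32874/T - 13234/49114) + 85573) = 1/((32874/(-168100/81) - 13234/49114) + 85573) = 1/((32874*(-81/168100) - 13234*1/49114) + 85573) = 1/((-1331397/84050 - 509/1889) + 85573) = 1/(-2557790383/158770450 + 85573) = 1/(13583905927467/158770450) = 158770450/13583905927467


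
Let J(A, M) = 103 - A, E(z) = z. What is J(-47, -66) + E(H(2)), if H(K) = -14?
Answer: 136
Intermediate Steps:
J(-47, -66) + E(H(2)) = (103 - 1*(-47)) - 14 = (103 + 47) - 14 = 150 - 14 = 136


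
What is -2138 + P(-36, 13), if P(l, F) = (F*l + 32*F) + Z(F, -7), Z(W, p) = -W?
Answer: -2203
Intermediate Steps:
P(l, F) = 31*F + F*l (P(l, F) = (F*l + 32*F) - F = (32*F + F*l) - F = 31*F + F*l)
-2138 + P(-36, 13) = -2138 + 13*(31 - 36) = -2138 + 13*(-5) = -2138 - 65 = -2203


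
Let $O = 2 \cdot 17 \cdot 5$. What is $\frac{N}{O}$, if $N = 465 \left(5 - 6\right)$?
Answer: $- \frac{93}{34} \approx -2.7353$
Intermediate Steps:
$N = -465$ ($N = 465 \left(5 - 6\right) = 465 \left(-1\right) = -465$)
$O = 170$ ($O = 34 \cdot 5 = 170$)
$\frac{N}{O} = - \frac{465}{170} = \left(-465\right) \frac{1}{170} = - \frac{93}{34}$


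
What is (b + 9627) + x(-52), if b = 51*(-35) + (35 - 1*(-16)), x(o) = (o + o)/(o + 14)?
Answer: 150019/19 ≈ 7895.7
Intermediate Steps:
x(o) = 2*o/(14 + o) (x(o) = (2*o)/(14 + o) = 2*o/(14 + o))
b = -1734 (b = -1785 + (35 + 16) = -1785 + 51 = -1734)
(b + 9627) + x(-52) = (-1734 + 9627) + 2*(-52)/(14 - 52) = 7893 + 2*(-52)/(-38) = 7893 + 2*(-52)*(-1/38) = 7893 + 52/19 = 150019/19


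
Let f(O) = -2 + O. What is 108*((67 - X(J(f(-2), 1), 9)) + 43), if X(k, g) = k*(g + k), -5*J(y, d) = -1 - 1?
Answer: 286848/25 ≈ 11474.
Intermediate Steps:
J(y, d) = 2/5 (J(y, d) = -(-1 - 1)/5 = -1/5*(-2) = 2/5)
108*((67 - X(J(f(-2), 1), 9)) + 43) = 108*((67 - 2*(9 + 2/5)/5) + 43) = 108*((67 - 2*47/(5*5)) + 43) = 108*((67 - 1*94/25) + 43) = 108*((67 - 94/25) + 43) = 108*(1581/25 + 43) = 108*(2656/25) = 286848/25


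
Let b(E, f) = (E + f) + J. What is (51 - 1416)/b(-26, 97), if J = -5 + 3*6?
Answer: -65/4 ≈ -16.250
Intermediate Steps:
J = 13 (J = -5 + 18 = 13)
b(E, f) = 13 + E + f (b(E, f) = (E + f) + 13 = 13 + E + f)
(51 - 1416)/b(-26, 97) = (51 - 1416)/(13 - 26 + 97) = -1365/84 = -1365*1/84 = -65/4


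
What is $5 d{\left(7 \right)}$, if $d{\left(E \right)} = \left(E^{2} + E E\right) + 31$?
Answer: $645$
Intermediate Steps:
$d{\left(E \right)} = 31 + 2 E^{2}$ ($d{\left(E \right)} = \left(E^{2} + E^{2}\right) + 31 = 2 E^{2} + 31 = 31 + 2 E^{2}$)
$5 d{\left(7 \right)} = 5 \left(31 + 2 \cdot 7^{2}\right) = 5 \left(31 + 2 \cdot 49\right) = 5 \left(31 + 98\right) = 5 \cdot 129 = 645$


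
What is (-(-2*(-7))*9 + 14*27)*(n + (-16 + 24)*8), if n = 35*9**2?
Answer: 730548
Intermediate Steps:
n = 2835 (n = 35*81 = 2835)
(-(-2*(-7))*9 + 14*27)*(n + (-16 + 24)*8) = (-(-2*(-7))*9 + 14*27)*(2835 + (-16 + 24)*8) = (-14*9 + 378)*(2835 + 8*8) = (-1*126 + 378)*(2835 + 64) = (-126 + 378)*2899 = 252*2899 = 730548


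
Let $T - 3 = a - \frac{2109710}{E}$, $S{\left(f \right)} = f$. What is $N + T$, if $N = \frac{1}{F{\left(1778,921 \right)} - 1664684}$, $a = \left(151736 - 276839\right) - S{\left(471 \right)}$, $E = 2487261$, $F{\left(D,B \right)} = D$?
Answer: $- \frac{8244053423785089}{65652083182} \approx -1.2557 \cdot 10^{5}$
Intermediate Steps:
$a = -125574$ ($a = \left(151736 - 276839\right) - 471 = -125103 - 471 = -125574$)
$N = - \frac{1}{1662906}$ ($N = \frac{1}{1778 - 1664684} = \frac{1}{-1662906} = - \frac{1}{1662906} \approx -6.0136 \cdot 10^{-7}$)
$T = - \frac{312329960741}{2487261}$ ($T = 3 - \left(125574 + \frac{2109710}{2487261}\right) = 3 - \frac{312337422524}{2487261} = - \frac{312329960741}{2487261} \approx -1.2557 \cdot 10^{5}$)
$N + T = - \frac{1}{1662906} - \frac{312329960741}{2487261} = - \frac{8244053423785089}{65652083182}$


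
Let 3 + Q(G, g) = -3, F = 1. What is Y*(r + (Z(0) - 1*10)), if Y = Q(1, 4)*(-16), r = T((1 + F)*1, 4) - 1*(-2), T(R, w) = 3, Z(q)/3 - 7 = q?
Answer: 1536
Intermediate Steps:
Q(G, g) = -6 (Q(G, g) = -3 - 3 = -6)
Z(q) = 21 + 3*q
r = 5 (r = 3 - 1*(-2) = 3 + 2 = 5)
Y = 96 (Y = -6*(-16) = 96)
Y*(r + (Z(0) - 1*10)) = 96*(5 + ((21 + 3*0) - 1*10)) = 96*(5 + ((21 + 0) - 10)) = 96*(5 + (21 - 10)) = 96*(5 + 11) = 96*16 = 1536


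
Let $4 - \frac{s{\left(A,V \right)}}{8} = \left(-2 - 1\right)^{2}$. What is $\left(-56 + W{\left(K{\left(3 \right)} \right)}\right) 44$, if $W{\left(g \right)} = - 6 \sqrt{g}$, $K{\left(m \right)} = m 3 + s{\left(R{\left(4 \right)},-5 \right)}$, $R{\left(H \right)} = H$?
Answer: $-2464 - 264 i \sqrt{31} \approx -2464.0 - 1469.9 i$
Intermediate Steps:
$s{\left(A,V \right)} = -40$ ($s{\left(A,V \right)} = 32 - 8 \left(-2 - 1\right)^{2} = 32 - 8 \left(-3\right)^{2} = 32 - 72 = -40$)
$K{\left(m \right)} = -40 + 3 m$ ($K{\left(m \right)} = m 3 - 40 = 3 m - 40 = -40 + 3 m$)
$\left(-56 + W{\left(K{\left(3 \right)} \right)}\right) 44 = \left(-56 - 6 \sqrt{-40 + 3 \cdot 3}\right) 44 = \left(-56 - 6 \sqrt{-40 + 9}\right) 44 = \left(-56 - 6 \sqrt{-31}\right) 44 = \left(-56 - 6 i \sqrt{31}\right) 44 = -2464 - 264 i \sqrt{31}$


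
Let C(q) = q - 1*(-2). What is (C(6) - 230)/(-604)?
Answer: 111/302 ≈ 0.36755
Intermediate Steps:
C(q) = 2 + q (C(q) = q + 2 = 2 + q)
(C(6) - 230)/(-604) = ((2 + 6) - 230)/(-604) = -(8 - 230)/604 = -1/604*(-222) = 111/302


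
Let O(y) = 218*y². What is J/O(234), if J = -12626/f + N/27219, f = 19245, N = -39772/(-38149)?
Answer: -2184965092811/39756687978869477460 ≈ -5.4958e-8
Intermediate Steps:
N = 39772/38149 (N = -39772*(-1/38149) = 39772/38149 ≈ 1.0425)
J = -4369930185622/6661192502865 (J = -12626/19245 + (39772/38149)/27219 = -12626*1/19245 + (39772/38149)*(1/27219) = -12626/19245 + 39772/1038377631 = -4369930185622/6661192502865 ≈ -0.65603)
J/O(234) = -4369930185622/(6661192502865*(218*234²)) = -4369930185622/(6661192502865*(218*54756)) = -4369930185622/6661192502865/11936808 = -4369930185622/6661192502865*1/11936808 = -2184965092811/39756687978869477460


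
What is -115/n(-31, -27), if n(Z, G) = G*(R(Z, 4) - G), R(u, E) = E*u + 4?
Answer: -115/2511 ≈ -0.045798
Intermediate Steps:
R(u, E) = 4 + E*u
n(Z, G) = G*(4 - G + 4*Z) (n(Z, G) = G*((4 + 4*Z) - G) = G*(4 - G + 4*Z))
-115/n(-31, -27) = -115*(-1/(27*(4 - 1*(-27) + 4*(-31)))) = -115*(-1/(27*(4 + 27 - 124))) = -115/((-27*(-93))) = -115/2511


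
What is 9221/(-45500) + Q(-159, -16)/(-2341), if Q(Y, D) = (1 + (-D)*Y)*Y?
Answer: -18418919861/106515500 ≈ -172.92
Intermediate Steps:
Q(Y, D) = Y*(1 - D*Y) (Q(Y, D) = (1 - D*Y)*Y = Y*(1 - D*Y))
9221/(-45500) + Q(-159, -16)/(-2341) = 9221/(-45500) - 159*(1 - 1*(-16)*(-159))/(-2341) = 9221*(-1/45500) - 159*(1 - 2544)*(-1/2341) = -9221/45500 - 159*(-2543)*(-1/2341) = -9221/45500 + 404337*(-1/2341) = -9221/45500 - 404337/2341 = -18418919861/106515500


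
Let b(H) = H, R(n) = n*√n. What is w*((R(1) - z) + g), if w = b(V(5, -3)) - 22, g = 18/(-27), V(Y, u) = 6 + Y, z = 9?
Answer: 286/3 ≈ 95.333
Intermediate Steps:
R(n) = n^(3/2)
g = -⅔ (g = 18*(-1/27) = -⅔ ≈ -0.66667)
w = -11 (w = (6 + 5) - 22 = 11 - 22 = -11)
w*((R(1) - z) + g) = -11*((1^(3/2) - 1*9) - ⅔) = -11*((1 - 9) - ⅔) = -11*(-8 - ⅔) = -11*(-26/3) = 286/3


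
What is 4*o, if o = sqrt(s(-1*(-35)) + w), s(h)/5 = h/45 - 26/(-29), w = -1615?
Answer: 4*I*sqrt(12160570)/87 ≈ 160.33*I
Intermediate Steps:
s(h) = 130/29 + h/9 (s(h) = 5*(h/45 - 26/(-29)) = 5*(h*(1/45) - 26*(-1/29)) = 5*(h/45 + 26/29) = 5*(26/29 + h/45) = 130/29 + h/9)
o = I*sqrt(12160570)/87 (o = sqrt((130/29 + (-1*(-35))/9) - 1615) = sqrt((130/29 + (1/9)*35) - 1615) = sqrt((130/29 + 35/9) - 1615) = sqrt(2185/261 - 1615) = sqrt(-419330/261) = I*sqrt(12160570)/87 ≈ 40.083*I)
4*o = 4*(I*sqrt(12160570)/87) = 4*I*sqrt(12160570)/87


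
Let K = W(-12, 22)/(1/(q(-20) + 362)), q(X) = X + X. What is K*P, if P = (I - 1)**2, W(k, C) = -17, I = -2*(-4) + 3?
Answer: -547400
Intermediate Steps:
I = 11 (I = 8 + 3 = 11)
q(X) = 2*X
P = 100 (P = (11 - 1)**2 = 10**2 = 100)
K = -5474 (K = -17/(1/(2*(-20) + 362)) = -17/(1/(-40 + 362)) = -17/(1/322) = -17/1/322 = -17*322 = -5474)
K*P = -5474*100 = -547400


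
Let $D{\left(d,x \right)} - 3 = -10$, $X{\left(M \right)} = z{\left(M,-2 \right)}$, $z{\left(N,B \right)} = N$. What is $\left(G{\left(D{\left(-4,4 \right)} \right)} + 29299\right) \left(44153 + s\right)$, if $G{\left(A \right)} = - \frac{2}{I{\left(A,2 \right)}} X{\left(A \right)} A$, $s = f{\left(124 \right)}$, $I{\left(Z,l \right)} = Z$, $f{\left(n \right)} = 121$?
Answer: $1297803762$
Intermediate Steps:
$X{\left(M \right)} = M$
$D{\left(d,x \right)} = -7$ ($D{\left(d,x \right)} = 3 - 10 = -7$)
$s = 121$
$G{\left(A \right)} = - 2 A$ ($G{\left(A \right)} = - \frac{2}{A} A A = - 2 A$)
$\left(G{\left(D{\left(-4,4 \right)} \right)} + 29299\right) \left(44153 + s\right) = \left(\left(-2\right) \left(-7\right) + 29299\right) \left(44153 + 121\right) = \left(14 + 29299\right) 44274 = 29313 \cdot 44274 = 1297803762$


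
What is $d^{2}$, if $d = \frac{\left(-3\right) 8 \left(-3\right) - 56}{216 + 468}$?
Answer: $\frac{16}{29241} \approx 0.00054718$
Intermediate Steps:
$d = \frac{4}{171}$ ($d = \frac{\left(-24\right) \left(-3\right) - 56}{684} = \left(72 - 56\right) \frac{1}{684} = 16 \cdot \frac{1}{684} = \frac{4}{171} \approx 0.023392$)
$d^{2} = \left(\frac{4}{171}\right)^{2} = \frac{16}{29241}$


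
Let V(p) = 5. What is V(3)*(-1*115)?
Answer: -575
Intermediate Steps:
V(3)*(-1*115) = 5*(-1*115) = 5*(-115) = -575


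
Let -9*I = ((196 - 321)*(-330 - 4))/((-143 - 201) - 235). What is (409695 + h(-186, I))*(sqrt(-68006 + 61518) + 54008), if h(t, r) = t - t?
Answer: 22126807560 + 819390*I*sqrt(1622) ≈ 2.2127e+10 + 3.3e+7*I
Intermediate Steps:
I = 41750/5211 (I = -(196 - 321)*(-330 - 4)/(9*((-143 - 201) - 235)) = -(-125*(-334))/(9*(-344 - 235)) = -41750/(9*(-579)) = -41750*(-1)/(9*579) = -1/9*(-41750/579) = 41750/5211 ≈ 8.0119)
h(t, r) = 0
(409695 + h(-186, I))*(sqrt(-68006 + 61518) + 54008) = (409695 + 0)*(sqrt(-68006 + 61518) + 54008) = 409695*(sqrt(-6488) + 54008) = 409695*(2*I*sqrt(1622) + 54008) = 409695*(54008 + 2*I*sqrt(1622)) = 22126807560 + 819390*I*sqrt(1622)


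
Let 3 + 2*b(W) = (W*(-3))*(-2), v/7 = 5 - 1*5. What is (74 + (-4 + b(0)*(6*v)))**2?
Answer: 4900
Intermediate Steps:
v = 0 (v = 7*(5 - 1*5) = 7*(5 - 5) = 7*0 = 0)
b(W) = -3/2 + 3*W (b(W) = -3/2 + ((W*(-3))*(-2))/2 = -3/2 + (-3*W*(-2))/2 = -3/2 + (6*W)/2 = -3/2 + 3*W)
(74 + (-4 + b(0)*(6*v)))**2 = (74 + (-4 + (-3/2 + 3*0)*(6*0)))**2 = (74 + (-4 + (-3/2 + 0)*0))**2 = (74 + (-4 - 3/2*0))**2 = (74 + (-4 + 0))**2 = (74 - 4)**2 = 70**2 = 4900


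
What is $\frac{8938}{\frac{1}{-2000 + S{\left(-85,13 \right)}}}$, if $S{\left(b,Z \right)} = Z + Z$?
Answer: $-17643612$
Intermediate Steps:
$S{\left(b,Z \right)} = 2 Z$
$\frac{8938}{\frac{1}{-2000 + S{\left(-85,13 \right)}}} = \frac{8938}{\frac{1}{-2000 + 2 \cdot 13}} = \frac{8938}{\frac{1}{-2000 + 26}} = \frac{8938}{\frac{1}{-1974}} = \frac{8938}{- \frac{1}{1974}} = 8938 \left(-1974\right) = -17643612$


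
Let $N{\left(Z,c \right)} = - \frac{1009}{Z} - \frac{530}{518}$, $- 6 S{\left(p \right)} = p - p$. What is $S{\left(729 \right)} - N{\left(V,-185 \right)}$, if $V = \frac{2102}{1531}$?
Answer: $\frac{400654791}{544418} \approx 735.93$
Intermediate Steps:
$S{\left(p \right)} = 0$ ($S{\left(p \right)} = - \frac{p - p}{6} = \left(- \frac{1}{6}\right) 0 = 0$)
$V = \frac{2102}{1531}$ ($V = 2102 \cdot \frac{1}{1531} = \frac{2102}{1531} \approx 1.373$)
$N{\left(Z,c \right)} = - \frac{265}{259} - \frac{1009}{Z}$ ($N{\left(Z,c \right)} = - \frac{1009}{Z} - \frac{265}{259} = - \frac{265}{259} - \frac{1009}{Z}$)
$S{\left(729 \right)} - N{\left(V,-185 \right)} = 0 - \left(- \frac{265}{259} - \frac{1009}{\frac{2102}{1531}}\right) = 0 - \left(- \frac{265}{259} - \frac{1544779}{2102}\right) = 0 - - \frac{400654791}{544418} = 0 + \frac{400654791}{544418} = \frac{400654791}{544418}$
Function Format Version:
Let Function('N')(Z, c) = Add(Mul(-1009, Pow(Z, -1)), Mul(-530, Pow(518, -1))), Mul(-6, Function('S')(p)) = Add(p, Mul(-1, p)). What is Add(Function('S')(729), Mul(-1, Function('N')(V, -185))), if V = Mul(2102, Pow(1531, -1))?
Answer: Rational(400654791, 544418) ≈ 735.93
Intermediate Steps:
Function('S')(p) = 0 (Function('S')(p) = Mul(Rational(-1, 6), Add(p, Mul(-1, p))) = Mul(Rational(-1, 6), 0) = 0)
V = Rational(2102, 1531) (V = Mul(2102, Rational(1, 1531)) = Rational(2102, 1531) ≈ 1.3730)
Function('N')(Z, c) = Add(Rational(-265, 259), Mul(-1009, Pow(Z, -1))) (Function('N')(Z, c) = Add(Mul(-1009, Pow(Z, -1)), Mul(-530, Rational(1, 518))) = Add(Mul(-1009, Pow(Z, -1)), Rational(-265, 259)) = Add(Rational(-265, 259), Mul(-1009, Pow(Z, -1))))
Add(Function('S')(729), Mul(-1, Function('N')(V, -185))) = Add(0, Mul(-1, Add(Rational(-265, 259), Mul(-1009, Pow(Rational(2102, 1531), -1))))) = Add(0, Mul(-1, Add(Rational(-265, 259), Mul(-1009, Rational(1531, 2102))))) = Add(0, Mul(-1, Add(Rational(-265, 259), Rational(-1544779, 2102)))) = Add(0, Mul(-1, Rational(-400654791, 544418))) = Add(0, Rational(400654791, 544418)) = Rational(400654791, 544418)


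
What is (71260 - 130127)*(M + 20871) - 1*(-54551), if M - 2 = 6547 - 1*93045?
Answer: 3863201426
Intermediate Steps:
M = -86496 (M = 2 + (6547 - 1*93045) = 2 + (6547 - 93045) = 2 - 86498 = -86496)
(71260 - 130127)*(M + 20871) - 1*(-54551) = (71260 - 130127)*(-86496 + 20871) - 1*(-54551) = -58867*(-65625) + 54551 = 3863146875 + 54551 = 3863201426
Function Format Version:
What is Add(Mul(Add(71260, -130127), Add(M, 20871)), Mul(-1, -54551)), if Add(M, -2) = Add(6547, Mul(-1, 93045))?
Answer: 3863201426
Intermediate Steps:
M = -86496 (M = Add(2, Add(6547, Mul(-1, 93045))) = Add(2, Add(6547, -93045)) = Add(2, -86498) = -86496)
Add(Mul(Add(71260, -130127), Add(M, 20871)), Mul(-1, -54551)) = Add(Mul(Add(71260, -130127), Add(-86496, 20871)), Mul(-1, -54551)) = Add(Mul(-58867, -65625), 54551) = Add(3863146875, 54551) = 3863201426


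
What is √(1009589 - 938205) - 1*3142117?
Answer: -3142117 + 2*√17846 ≈ -3.1418e+6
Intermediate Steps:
√(1009589 - 938205) - 1*3142117 = √71384 - 3142117 = 2*√17846 - 3142117 = -3142117 + 2*√17846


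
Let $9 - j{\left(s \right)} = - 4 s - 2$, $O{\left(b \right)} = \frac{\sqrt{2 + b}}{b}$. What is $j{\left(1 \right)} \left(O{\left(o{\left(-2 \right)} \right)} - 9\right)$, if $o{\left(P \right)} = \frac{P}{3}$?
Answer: $-135 - 15 \sqrt{3} \approx -160.98$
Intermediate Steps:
$o{\left(P \right)} = \frac{P}{3}$ ($o{\left(P \right)} = P \frac{1}{3} = \frac{P}{3}$)
$O{\left(b \right)} = \frac{\sqrt{2 + b}}{b}$
$j{\left(s \right)} = 11 + 4 s$ ($j{\left(s \right)} = 9 - \left(- 4 s - 2\right) = 9 - \left(-2 - 4 s\right) = 9 + \left(2 + 4 s\right) = 11 + 4 s$)
$j{\left(1 \right)} \left(O{\left(o{\left(-2 \right)} \right)} - 9\right) = \left(11 + 4 \cdot 1\right) \left(\frac{\sqrt{2 + \frac{1}{3} \left(-2\right)}}{\frac{1}{3} \left(-2\right)} - 9\right) = \left(11 + 4\right) \left(\frac{\sqrt{2 - \frac{2}{3}}}{- \frac{2}{3}} - 9\right) = 15 \left(- \frac{3 \sqrt{\frac{4}{3}}}{2} - 9\right) = 15 \left(- \frac{3 \frac{2 \sqrt{3}}{3}}{2} - 9\right) = 15 \left(- \sqrt{3} - 9\right) = 15 \left(-9 - \sqrt{3}\right) = -135 - 15 \sqrt{3}$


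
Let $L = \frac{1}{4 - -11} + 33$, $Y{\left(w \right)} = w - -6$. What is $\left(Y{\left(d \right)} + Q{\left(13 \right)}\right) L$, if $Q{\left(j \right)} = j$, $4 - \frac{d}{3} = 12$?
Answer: $- \frac{496}{3} \approx -165.33$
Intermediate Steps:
$d = -24$ ($d = 12 - 36 = -24$)
$Y{\left(w \right)} = 6 + w$ ($Y{\left(w \right)} = w + 6 = 6 + w$)
$L = \frac{496}{15}$ ($L = \frac{1}{4 + \left(-12 + 23\right)} + 33 = \frac{1}{4 + 11} + 33 = \frac{1}{15} + 33 = \frac{496}{15} \approx 33.067$)
$\left(Y{\left(d \right)} + Q{\left(13 \right)}\right) L = \left(\left(6 - 24\right) + 13\right) \frac{496}{15} = \left(-18 + 13\right) \frac{496}{15} = \left(-5\right) \frac{496}{15} = - \frac{496}{3}$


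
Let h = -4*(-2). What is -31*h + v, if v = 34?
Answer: -214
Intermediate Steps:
h = 8
-31*h + v = -31*8 + 34 = -248 + 34 = -214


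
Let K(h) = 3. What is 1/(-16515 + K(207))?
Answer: -1/16512 ≈ -6.0562e-5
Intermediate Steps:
1/(-16515 + K(207)) = 1/(-16515 + 3) = 1/(-16512) = -1/16512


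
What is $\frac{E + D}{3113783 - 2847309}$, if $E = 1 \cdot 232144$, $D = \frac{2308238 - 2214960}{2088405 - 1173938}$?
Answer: $\frac{106144060263}{121840839679} \approx 0.87117$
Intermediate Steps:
$D = \frac{93278}{914467} \approx 0.102$
$E = 232144$
$\frac{E + D}{3113783 - 2847309} = \frac{232144 + \frac{93278}{914467}}{3113783 - 2847309} = \frac{212288120526}{914467 \cdot 266474} = \frac{212288120526}{914467} \cdot \frac{1}{266474} = \frac{106144060263}{121840839679}$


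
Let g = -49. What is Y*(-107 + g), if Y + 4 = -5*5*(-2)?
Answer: -7176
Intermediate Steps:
Y = 46 (Y = -4 - 5*5*(-2) = -4 - 25*(-2) = -4 + 50 = 46)
Y*(-107 + g) = 46*(-107 - 49) = 46*(-156) = -7176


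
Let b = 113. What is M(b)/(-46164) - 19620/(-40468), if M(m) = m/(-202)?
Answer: 45740896061/94342319976 ≈ 0.48484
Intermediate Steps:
M(m) = -m/202 (M(m) = m*(-1/202) = -m/202)
M(b)/(-46164) - 19620/(-40468) = -1/202*113/(-46164) - 19620/(-40468) = -113/202*(-1/46164) - 19620*(-1/40468) = 113/9325128 + 4905/10117 = 45740896061/94342319976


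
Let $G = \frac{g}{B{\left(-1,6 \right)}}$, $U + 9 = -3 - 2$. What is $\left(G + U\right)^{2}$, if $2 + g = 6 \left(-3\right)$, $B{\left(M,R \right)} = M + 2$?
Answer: $1156$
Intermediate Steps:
$B{\left(M,R \right)} = 2 + M$
$g = -20$ ($g = -2 + 6 \left(-3\right) = -2 - 18 = -20$)
$U = -14$ ($U = -9 - 5 = -14$)
$G = -20$ ($G = - \frac{20}{2 - 1} = - \frac{20}{1} = \left(-20\right) 1 = -20$)
$\left(G + U\right)^{2} = \left(-20 - 14\right)^{2} = \left(-34\right)^{2} = 1156$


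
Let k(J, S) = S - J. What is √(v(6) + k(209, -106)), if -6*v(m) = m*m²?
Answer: 3*I*√39 ≈ 18.735*I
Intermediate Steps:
v(m) = -m³/6 (v(m) = -m*m²/6 = -m³/6)
√(v(6) + k(209, -106)) = √(-⅙*6³ + (-106 - 1*209)) = √(-⅙*216 + (-106 - 209)) = √(-36 - 315) = √(-351) = 3*I*√39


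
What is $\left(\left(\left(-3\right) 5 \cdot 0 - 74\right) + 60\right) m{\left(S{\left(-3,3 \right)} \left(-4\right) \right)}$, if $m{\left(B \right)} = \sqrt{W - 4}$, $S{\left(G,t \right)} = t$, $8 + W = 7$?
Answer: $- 14 i \sqrt{5} \approx - 31.305 i$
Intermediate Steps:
$W = -1$ ($W = -8 + 7 = -1$)
$m{\left(B \right)} = i \sqrt{5}$ ($m{\left(B \right)} = \sqrt{-1 - 4} = \sqrt{-5} = i \sqrt{5}$)
$\left(\left(\left(-3\right) 5 \cdot 0 - 74\right) + 60\right) m{\left(S{\left(-3,3 \right)} \left(-4\right) \right)} = \left(\left(\left(-3\right) 5 \cdot 0 - 74\right) + 60\right) i \sqrt{5} = \left(\left(\left(-15\right) 0 - 74\right) + 60\right) i \sqrt{5} = \left(\left(0 - 74\right) + 60\right) i \sqrt{5} = \left(-74 + 60\right) i \sqrt{5} = - 14 i \sqrt{5}$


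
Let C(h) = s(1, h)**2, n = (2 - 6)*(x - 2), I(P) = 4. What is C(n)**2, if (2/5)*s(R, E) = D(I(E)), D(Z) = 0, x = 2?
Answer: 0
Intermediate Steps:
s(R, E) = 0 (s(R, E) = (5/2)*0 = 0)
n = 0 (n = (2 - 6)*(2 - 2) = -4*0 = 0)
C(h) = 0 (C(h) = 0**2 = 0)
C(n)**2 = 0**2 = 0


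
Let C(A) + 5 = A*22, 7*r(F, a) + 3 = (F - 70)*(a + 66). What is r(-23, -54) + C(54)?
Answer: 7162/7 ≈ 1023.1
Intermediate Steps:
r(F, a) = -3/7 + (-70 + F)*(66 + a)/7 (r(F, a) = -3/7 + ((F - 70)*(a + 66))/7 = -3/7 + ((-70 + F)*(66 + a))/7 = -3/7 + (-70 + F)*(66 + a)/7)
C(A) = -5 + 22*A (C(A) = -5 + A*22 = -5 + 22*A)
r(-23, -54) + C(54) = (-4623/7 - 10*(-54) + (66/7)*(-23) + (⅐)*(-23)*(-54)) + (-5 + 22*54) = (-4623/7 + 540 - 1518/7 + 1242/7) + (-5 + 1188) = -1119/7 + 1183 = 7162/7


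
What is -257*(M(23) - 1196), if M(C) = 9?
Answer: 305059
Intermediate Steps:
-257*(M(23) - 1196) = -257*(9 - 1196) = -257*(-1187) = 305059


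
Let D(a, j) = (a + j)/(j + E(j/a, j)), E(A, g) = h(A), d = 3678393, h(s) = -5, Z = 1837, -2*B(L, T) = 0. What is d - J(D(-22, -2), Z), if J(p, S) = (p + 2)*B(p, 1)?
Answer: 3678393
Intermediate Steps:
B(L, T) = 0 (B(L, T) = -½*0 = 0)
E(A, g) = -5
D(a, j) = (a + j)/(-5 + j) (D(a, j) = (a + j)/(j - 5) = (a + j)/(-5 + j))
J(p, S) = 0 (J(p, S) = (p + 2)*0 = (2 + p)*0 = 0)
d - J(D(-22, -2), Z) = 3678393 - 1*0 = 3678393 + 0 = 3678393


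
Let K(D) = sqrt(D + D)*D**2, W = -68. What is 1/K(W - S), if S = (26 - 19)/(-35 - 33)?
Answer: -4624*I*sqrt(1938)/10935461457 ≈ -1.8615e-5*I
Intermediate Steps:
S = -7/68 (S = 7/(-68) = 7*(-1/68) = -7/68 ≈ -0.10294)
K(D) = sqrt(2)*D**(5/2) (K(D) = sqrt(2*D)*D**2 = (sqrt(2)*sqrt(D))*D**2 = sqrt(2)*D**(5/2))
1/K(W - S) = 1/(sqrt(2)*(-68 - 1*(-7/68))**(5/2)) = 1/(sqrt(2)*(-68 + 7/68)**(5/2)) = 1/(sqrt(2)*(-4617/68)**(5/2)) = 1/(sqrt(2)*(191850201*I*sqrt(969)/157216)) = 1/(191850201*I*sqrt(1938)/157216) = -4624*I*sqrt(1938)/10935461457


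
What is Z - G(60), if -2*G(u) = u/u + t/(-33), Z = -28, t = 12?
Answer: -609/22 ≈ -27.682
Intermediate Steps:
G(u) = -7/22 (G(u) = -(u/u + 12/(-33))/2 = -(1 + 12*(-1/33))/2 = -(1 - 4/11)/2 = -½*7/11 = -7/22)
Z - G(60) = -28 - 1*(-7/22) = -28 + 7/22 = -609/22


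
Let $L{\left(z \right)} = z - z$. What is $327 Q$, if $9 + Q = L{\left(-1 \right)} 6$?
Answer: $-2943$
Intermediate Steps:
$L{\left(z \right)} = 0$
$Q = -9$ ($Q = -9 + 0 \cdot 6 = -9 + 0 = -9$)
$327 Q = 327 \left(-9\right) = -2943$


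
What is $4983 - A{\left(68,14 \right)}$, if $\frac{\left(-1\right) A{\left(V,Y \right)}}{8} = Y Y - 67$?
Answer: $6015$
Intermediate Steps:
$A{\left(V,Y \right)} = 536 - 8 Y^{2}$ ($A{\left(V,Y \right)} = - 8 \left(Y Y - 67\right) = - 8 \left(Y^{2} - 67\right) = - 8 \left(-67 + Y^{2}\right) = 536 - 8 Y^{2}$)
$4983 - A{\left(68,14 \right)} = 4983 - \left(536 - 8 \cdot 14^{2}\right) = 4983 - \left(536 - 1568\right) = 4983 - -1032 = 4983 + 1032 = 6015$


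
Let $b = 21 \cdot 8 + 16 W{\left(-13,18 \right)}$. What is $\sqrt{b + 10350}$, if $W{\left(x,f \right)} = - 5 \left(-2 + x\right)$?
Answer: $3 \sqrt{1302} \approx 108.25$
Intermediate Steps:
$W{\left(x,f \right)} = 10 - 5 x$
$b = 1368$ ($b = 21 \cdot 8 + 16 \left(10 - -65\right) = 168 + 16 \left(10 + 65\right) = 168 + 16 \cdot 75 = 168 + 1200 = 1368$)
$\sqrt{b + 10350} = \sqrt{1368 + 10350} = \sqrt{11718} = 3 \sqrt{1302}$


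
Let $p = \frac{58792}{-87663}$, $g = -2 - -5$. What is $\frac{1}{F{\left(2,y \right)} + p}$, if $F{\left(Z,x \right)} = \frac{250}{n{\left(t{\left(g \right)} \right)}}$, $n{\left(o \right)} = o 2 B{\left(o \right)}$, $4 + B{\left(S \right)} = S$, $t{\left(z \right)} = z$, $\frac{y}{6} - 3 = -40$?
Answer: $- \frac{29221}{1237139} \approx -0.02362$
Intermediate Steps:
$g = 3$ ($g = -2 + 5 = 3$)
$y = -222$ ($y = 18 + 6 \left(-40\right) = 18 - 240 = -222$)
$B{\left(S \right)} = -4 + S$
$n{\left(o \right)} = 2 o \left(-4 + o\right)$ ($n{\left(o \right)} = o 2 \left(-4 + o\right) = 2 o \left(-4 + o\right)$)
$F{\left(Z,x \right)} = - \frac{125}{3}$ ($F{\left(Z,x \right)} = \frac{250}{2 \cdot 3 \left(-4 + 3\right)} = \frac{250}{2 \cdot 3 \left(-1\right)} = \frac{250}{-6} = 250 \left(- \frac{1}{6}\right) = - \frac{125}{3}$)
$p = - \frac{58792}{87663}$ ($p = 58792 \left(- \frac{1}{87663}\right) = - \frac{58792}{87663} \approx -0.67066$)
$\frac{1}{F{\left(2,y \right)} + p} = \frac{1}{- \frac{125}{3} - \frac{58792}{87663}} = \frac{1}{- \frac{1237139}{29221}} = - \frac{29221}{1237139}$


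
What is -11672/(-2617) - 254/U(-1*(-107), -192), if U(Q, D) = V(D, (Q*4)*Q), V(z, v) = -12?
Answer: 402391/15702 ≈ 25.627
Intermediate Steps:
U(Q, D) = -12
-11672/(-2617) - 254/U(-1*(-107), -192) = -11672/(-2617) - 254/(-12) = -11672*(-1/2617) - 254*(-1/12) = 11672/2617 + 127/6 = 402391/15702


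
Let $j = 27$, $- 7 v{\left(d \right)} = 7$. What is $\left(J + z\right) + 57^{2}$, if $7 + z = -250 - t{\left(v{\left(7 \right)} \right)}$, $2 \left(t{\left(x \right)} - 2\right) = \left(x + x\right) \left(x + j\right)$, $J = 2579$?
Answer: $5595$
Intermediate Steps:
$v{\left(d \right)} = -1$ ($v{\left(d \right)} = \left(- \frac{1}{7}\right) 7 = -1$)
$t{\left(x \right)} = 2 + x \left(27 + x\right)$ ($t{\left(x \right)} = 2 + \frac{\left(x + x\right) \left(x + 27\right)}{2} = 2 + \frac{2 x \left(27 + x\right)}{2} = 2 + x \left(27 + x\right)$)
$z = -233$ ($z = -7 - \left(253 - 27\right) = -7 - 226 = -233$)
$\left(J + z\right) + 57^{2} = \left(2579 - 233\right) + 57^{2} = 2346 + 3249 = 5595$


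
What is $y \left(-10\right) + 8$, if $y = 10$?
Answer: $-92$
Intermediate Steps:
$y \left(-10\right) + 8 = 10 \left(-10\right) + 8 = -100 + 8 = -92$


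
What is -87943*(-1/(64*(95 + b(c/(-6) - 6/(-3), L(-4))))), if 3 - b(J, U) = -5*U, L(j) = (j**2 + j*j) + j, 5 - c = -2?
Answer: 87943/15232 ≈ 5.7736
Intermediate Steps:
c = 7 (c = 5 - 1*(-2) = 5 + 2 = 7)
L(j) = j + 2*j**2 (L(j) = (j**2 + j**2) + j = 2*j**2 + j = j + 2*j**2)
b(J, U) = 3 + 5*U (b(J, U) = 3 - (-5)*U = 3 + 5*U)
-87943*(-1/(64*(95 + b(c/(-6) - 6/(-3), L(-4))))) = -87943*(-1/(64*(95 + (3 + 5*(-4*(1 + 2*(-4))))))) = -87943*(-1/(64*(95 + (3 + 5*(-4*(1 - 8)))))) = -87943*(-1/(64*(95 + (3 + 5*(-4*(-7)))))) = -87943*(-1/(64*(95 + (3 + 5*28)))) = -87943*(-1/(64*(95 + (3 + 140)))) = -87943*(-1/(64*(95 + 143))) = -87943/(238*(-64)) = -87943/(-15232) = -87943*(-1/15232) = 87943/15232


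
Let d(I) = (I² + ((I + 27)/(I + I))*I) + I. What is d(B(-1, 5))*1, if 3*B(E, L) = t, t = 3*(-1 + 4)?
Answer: 27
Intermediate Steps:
t = 9 (t = 3*3 = 9)
B(E, L) = 3 (B(E, L) = (⅓)*9 = 3)
d(I) = 27/2 + I² + 3*I/2 (d(I) = (I² + ((27 + I)/((2*I)))*I) + I = (I² + ((27 + I)*(1/(2*I)))*I) + I = (I² + ((27 + I)/(2*I))*I) + I = (I² + (27/2 + I/2)) + I = (27/2 + I² + I/2) + I = 27/2 + I² + 3*I/2)
d(B(-1, 5))*1 = (27/2 + 3² + (3/2)*3)*1 = (27/2 + 9 + 9/2)*1 = 27*1 = 27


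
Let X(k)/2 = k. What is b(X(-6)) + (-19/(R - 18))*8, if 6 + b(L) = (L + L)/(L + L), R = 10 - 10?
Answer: 31/9 ≈ 3.4444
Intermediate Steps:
R = 0
X(k) = 2*k
b(L) = -5 (b(L) = -6 + (L + L)/(L + L) = -6 + (2*L)/((2*L)) = -6 + (2*L)*(1/(2*L)) = -6 + 1 = -5)
b(X(-6)) + (-19/(R - 18))*8 = -5 + (-19/(0 - 18))*8 = -5 + (-19/(-18))*8 = -5 - 1/18*(-19)*8 = -5 + (19/18)*8 = -5 + 76/9 = 31/9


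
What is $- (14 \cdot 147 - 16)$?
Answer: $-2042$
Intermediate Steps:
$- (14 \cdot 147 - 16) = - (2058 - 16) = \left(-1\right) 2042 = -2042$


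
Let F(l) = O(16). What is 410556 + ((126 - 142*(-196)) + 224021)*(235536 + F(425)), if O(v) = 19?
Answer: 59355323901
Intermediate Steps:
F(l) = 19
410556 + ((126 - 142*(-196)) + 224021)*(235536 + F(425)) = 410556 + ((126 - 142*(-196)) + 224021)*(235536 + 19) = 410556 + ((126 + 27832) + 224021)*235555 = 410556 + (27958 + 224021)*235555 = 410556 + 251979*235555 = 410556 + 59354913345 = 59355323901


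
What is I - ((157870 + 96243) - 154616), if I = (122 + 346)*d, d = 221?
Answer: 3931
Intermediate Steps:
I = 103428 (I = (122 + 346)*221 = 468*221 = 103428)
I - ((157870 + 96243) - 154616) = 103428 - ((157870 + 96243) - 154616) = 103428 - (254113 - 154616) = 103428 - 1*99497 = 103428 - 99497 = 3931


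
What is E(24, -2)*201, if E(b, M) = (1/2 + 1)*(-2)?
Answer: -603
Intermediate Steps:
E(b, M) = -3 (E(b, M) = (½ + 1)*(-2) = (3/2)*(-2) = -3)
E(24, -2)*201 = -3*201 = -603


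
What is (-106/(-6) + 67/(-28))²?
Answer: 1646089/7056 ≈ 233.29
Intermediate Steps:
(-106/(-6) + 67/(-28))² = (-106*(-⅙) + 67*(-1/28))² = (53/3 - 67/28)² = (1283/84)² = 1646089/7056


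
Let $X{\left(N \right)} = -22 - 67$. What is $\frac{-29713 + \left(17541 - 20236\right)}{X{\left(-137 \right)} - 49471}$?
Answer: $\frac{4051}{6195} \approx 0.65391$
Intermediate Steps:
$X{\left(N \right)} = -89$
$\frac{-29713 + \left(17541 - 20236\right)}{X{\left(-137 \right)} - 49471} = \frac{-29713 + \left(17541 - 20236\right)}{-89 - 49471} = \frac{-29713 + \left(17541 - 20236\right)}{-49560} = \left(-29713 - 2695\right) \left(- \frac{1}{49560}\right) = \left(-32408\right) \left(- \frac{1}{49560}\right) = \frac{4051}{6195}$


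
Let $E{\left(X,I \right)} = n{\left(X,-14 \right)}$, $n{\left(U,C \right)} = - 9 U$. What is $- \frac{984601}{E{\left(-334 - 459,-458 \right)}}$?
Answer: $- \frac{16141}{117} \approx -137.96$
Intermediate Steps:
$E{\left(X,I \right)} = - 9 X$
$- \frac{984601}{E{\left(-334 - 459,-458 \right)}} = - \frac{984601}{\left(-9\right) \left(-334 - 459\right)} = - \frac{984601}{\left(-9\right) \left(-793\right)} = - \frac{984601}{7137} = \left(-984601\right) \frac{1}{7137} = - \frac{16141}{117}$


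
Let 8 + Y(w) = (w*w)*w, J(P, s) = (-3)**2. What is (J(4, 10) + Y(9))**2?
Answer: 532900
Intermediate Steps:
J(P, s) = 9
Y(w) = -8 + w**3 (Y(w) = -8 + (w*w)*w = -8 + w**2*w = -8 + w**3)
(J(4, 10) + Y(9))**2 = (9 + (-8 + 9**3))**2 = (9 + (-8 + 729))**2 = (9 + 721)**2 = 730**2 = 532900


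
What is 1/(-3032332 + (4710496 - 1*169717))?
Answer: 1/1508447 ≈ 6.6293e-7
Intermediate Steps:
1/(-3032332 + (4710496 - 1*169717)) = 1/(-3032332 + (4710496 - 169717)) = 1/(-3032332 + 4540779) = 1/1508447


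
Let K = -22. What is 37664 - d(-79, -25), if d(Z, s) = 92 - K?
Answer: 37550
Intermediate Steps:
d(Z, s) = 114 (d(Z, s) = 92 - 1*(-22) = 92 + 22 = 114)
37664 - d(-79, -25) = 37664 - 1*114 = 37664 - 114 = 37550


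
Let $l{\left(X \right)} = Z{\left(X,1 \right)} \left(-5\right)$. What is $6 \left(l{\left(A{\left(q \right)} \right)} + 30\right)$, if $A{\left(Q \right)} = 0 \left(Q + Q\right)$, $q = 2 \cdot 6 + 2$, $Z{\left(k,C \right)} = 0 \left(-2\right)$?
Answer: $180$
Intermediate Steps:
$Z{\left(k,C \right)} = 0$
$q = 14$ ($q = 12 + 2 = 14$)
$A{\left(Q \right)} = 0$ ($A{\left(Q \right)} = 0 \cdot 2 Q = 0$)
$l{\left(X \right)} = 0$ ($l{\left(X \right)} = 0 \left(-5\right) = 0$)
$6 \left(l{\left(A{\left(q \right)} \right)} + 30\right) = 6 \left(0 + 30\right) = 6 \cdot 30 = 180$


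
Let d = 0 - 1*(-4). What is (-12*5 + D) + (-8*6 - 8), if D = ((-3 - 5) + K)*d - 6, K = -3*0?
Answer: -154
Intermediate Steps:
K = 0
d = 4 (d = 0 + 4 = 4)
D = -38 (D = ((-3 - 5) + 0)*4 - 6 = (-8 + 0)*4 - 6 = -8*4 - 6 = -32 - 6 = -38)
(-12*5 + D) + (-8*6 - 8) = (-12*5 - 38) + (-8*6 - 8) = (-60 - 38) + (-48 - 8) = -98 - 56 = -154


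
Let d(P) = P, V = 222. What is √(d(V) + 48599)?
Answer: √48821 ≈ 220.95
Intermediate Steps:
√(d(V) + 48599) = √(222 + 48599) = √48821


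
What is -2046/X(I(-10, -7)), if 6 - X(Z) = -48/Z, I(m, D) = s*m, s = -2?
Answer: -1705/7 ≈ -243.57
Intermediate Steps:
I(m, D) = -2*m
X(Z) = 6 + 48/Z (X(Z) = 6 - (-48)/Z = 6 + 48/Z)
-2046/X(I(-10, -7)) = -2046/(6 + 48/((-2*(-10)))) = -2046/(6 + 48/20) = -2046/(6 + 48*(1/20)) = -2046/(6 + 12/5) = -2046/42/5 = -2046*5/42 = -1705/7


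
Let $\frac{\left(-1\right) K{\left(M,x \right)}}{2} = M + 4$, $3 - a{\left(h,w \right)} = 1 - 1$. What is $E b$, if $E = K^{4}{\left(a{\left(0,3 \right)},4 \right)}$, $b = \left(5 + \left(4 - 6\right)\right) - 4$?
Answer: $-38416$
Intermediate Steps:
$a{\left(h,w \right)} = 3$ ($a{\left(h,w \right)} = 3 - \left(1 - 1\right) = 3 - 0 = 3 + 0 = 3$)
$K{\left(M,x \right)} = -8 - 2 M$ ($K{\left(M,x \right)} = - 2 \left(M + 4\right) = - 2 \left(4 + M\right) = -8 - 2 M$)
$b = -1$ ($b = \left(5 + \left(4 - 6\right)\right) - 4 = \left(5 - 2\right) - 4 = 3 - 4 = -1$)
$E = 38416$ ($E = \left(-8 - 6\right)^{4} = \left(-14\right)^{4} = 38416$)
$E b = 38416 \left(-1\right) = -38416$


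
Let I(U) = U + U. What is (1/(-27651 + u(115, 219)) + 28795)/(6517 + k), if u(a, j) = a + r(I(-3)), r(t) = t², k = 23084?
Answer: 791862499/814027500 ≈ 0.97277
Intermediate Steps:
I(U) = 2*U
u(a, j) = 36 + a (u(a, j) = a + (2*(-3))² = a + (-6)² = a + 36 = 36 + a)
(1/(-27651 + u(115, 219)) + 28795)/(6517 + k) = (1/(-27651 + (36 + 115)) + 28795)/(6517 + 23084) = (1/(-27651 + 151) + 28795)/29601 = (1/(-27500) + 28795)*(1/29601) = (-1/27500 + 28795)*(1/29601) = (791862499/27500)*(1/29601) = 791862499/814027500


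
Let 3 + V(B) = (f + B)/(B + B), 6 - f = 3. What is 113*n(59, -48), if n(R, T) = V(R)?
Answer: -16498/59 ≈ -279.63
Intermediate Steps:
f = 3 (f = 6 - 1*3 = 6 - 3 = 3)
V(B) = -3 + (3 + B)/(2*B) (V(B) = -3 + (3 + B)/(B + B) = -3 + (3 + B)/((2*B)) = -3 + (3 + B)*(1/(2*B)) = -3 + (3 + B)/(2*B))
n(R, T) = (3 - 5*R)/(2*R)
113*n(59, -48) = 113*((½)*(3 - 5*59)/59) = 113*((½)*(1/59)*(3 - 295)) = 113*((½)*(1/59)*(-292)) = 113*(-146/59) = -16498/59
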